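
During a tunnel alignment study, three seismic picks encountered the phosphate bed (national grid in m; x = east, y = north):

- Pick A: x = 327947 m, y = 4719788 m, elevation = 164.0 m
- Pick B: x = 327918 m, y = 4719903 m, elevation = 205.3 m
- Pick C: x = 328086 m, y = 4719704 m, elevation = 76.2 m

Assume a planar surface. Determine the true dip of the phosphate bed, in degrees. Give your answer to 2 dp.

Let the plane be z = a·x + b·y + c.
Pick B−Pick A: −29a + 115b = 41.3;  Pick C−Pick A: 139a − 84b = −87.8.
Solving gives a = −0.48917, b = 0.23577.
Gradient magnitude |∇z| = √(a² + b²) = √(0.23929 + 0.05559) = 0.54303.
True dip = arctan(0.54303) = 28.50°, dipping toward ESE (azimuth ≈ 116°).

28.50°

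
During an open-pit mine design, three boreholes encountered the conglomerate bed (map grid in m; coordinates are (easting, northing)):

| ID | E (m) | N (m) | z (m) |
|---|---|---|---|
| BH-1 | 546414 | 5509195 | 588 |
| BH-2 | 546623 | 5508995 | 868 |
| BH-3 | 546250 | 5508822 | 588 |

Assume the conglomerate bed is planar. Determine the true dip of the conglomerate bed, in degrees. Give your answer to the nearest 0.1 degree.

Two edge vectors: BH-1→BH-2 = (209, -200, 280), BH-1→BH-3 = (-164, -373, 0).
Normal n = (BH-1→BH-2) × (BH-1→BH-3) = (104440, -45920, -110757).
So ∂z/∂E = −n_x/n_z = 0.94297 and ∂z/∂N = −n_y/n_z = −0.41460.
Gradient magnitude |∇z| = √(a² + b²) = √(0.88918 + 0.17189) = 1.03009.
True dip = arctan(1.03009) = 45.8°, dipping toward WNW (azimuth ≈ 294°).

45.8°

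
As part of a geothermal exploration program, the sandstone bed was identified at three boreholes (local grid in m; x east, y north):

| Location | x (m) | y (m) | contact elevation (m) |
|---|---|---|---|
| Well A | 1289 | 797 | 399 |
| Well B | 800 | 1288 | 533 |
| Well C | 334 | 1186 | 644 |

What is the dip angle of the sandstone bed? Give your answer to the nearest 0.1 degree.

13.8°

Let the plane be z = a·x + b·y + c.
Well B−Well A: −489a + 491b = 134;  Well C−Well A: −955a + 389b = 245.
Solving gives a = −0.24461, b = 0.02930.
Gradient magnitude |∇z| = √(a² + b²) = √(0.05983 + 0.00086) = 0.24636.
True dip = arctan(0.24636) = 13.8°, dipping toward E (azimuth ≈ 097°).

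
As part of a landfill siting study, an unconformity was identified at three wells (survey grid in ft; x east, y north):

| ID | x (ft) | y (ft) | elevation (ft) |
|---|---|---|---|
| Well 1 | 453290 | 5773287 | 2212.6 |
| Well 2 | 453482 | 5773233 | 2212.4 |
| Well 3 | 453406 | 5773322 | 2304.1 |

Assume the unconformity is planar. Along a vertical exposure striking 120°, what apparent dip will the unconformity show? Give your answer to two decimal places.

19.20°

Two edge vectors: Well 1→Well 2 = (192, -54, -0.2), Well 1→Well 3 = (116, 35, 91.5).
Normal n = (Well 1→Well 2) × (Well 1→Well 3) = (-4934, -17591.2, 12984).
So ∂z/∂x = −n_x/n_z = 0.38001 and ∂z/∂y = −n_y/n_z = 1.35484.
Unit vector along 120° is (sin 120°, cos 120°) = (0.8660, -0.5000).
Slope in that direction = a·(0.8660) + b·(-0.5000) = −0.34832.
Apparent dip = arctan|0.34832| = 19.20° (true dip is 54.6°, so apparent ≤ true as expected).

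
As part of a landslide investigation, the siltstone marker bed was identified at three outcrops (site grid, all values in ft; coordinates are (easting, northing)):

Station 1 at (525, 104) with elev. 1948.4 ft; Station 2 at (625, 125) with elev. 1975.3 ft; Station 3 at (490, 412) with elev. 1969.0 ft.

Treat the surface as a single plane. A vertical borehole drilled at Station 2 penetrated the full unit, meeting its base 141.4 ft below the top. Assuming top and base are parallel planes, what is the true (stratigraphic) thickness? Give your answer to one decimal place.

136.6 ft

Let the plane be z = a·E + b·N + c.
Station 2−Station 1: 100a + 21b = 26.9;  Station 3−Station 1: −35a + 308b = 20.6.
Solving gives a = 0.24901, b = 0.09518.
|∇z| = √(a²+b²) = 0.26658, so dip δ = arctan(0.26658) = 14.93°.
True thickness = vertical thickness × cos δ = 141.4 × cos 14.93° = 136.6 ft.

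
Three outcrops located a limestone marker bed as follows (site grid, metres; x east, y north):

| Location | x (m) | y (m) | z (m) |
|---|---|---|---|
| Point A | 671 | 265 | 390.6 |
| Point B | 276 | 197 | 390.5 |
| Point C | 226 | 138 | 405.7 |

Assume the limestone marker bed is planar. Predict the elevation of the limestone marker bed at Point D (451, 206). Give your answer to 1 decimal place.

396.9 m

Let the plane be z = a·x + b·y + c.
Point B−Point A: −395a − 68b = −0.1;  Point C−Point A: −445a − 127b = 15.1.
Solving gives a = 0.05222, b = −0.30188.
Then c = 390.6 − a·671 − b·265 = 435.56.
At (451, 206): z = 23.6 − 62.2 + 435.56 = 396.9 m.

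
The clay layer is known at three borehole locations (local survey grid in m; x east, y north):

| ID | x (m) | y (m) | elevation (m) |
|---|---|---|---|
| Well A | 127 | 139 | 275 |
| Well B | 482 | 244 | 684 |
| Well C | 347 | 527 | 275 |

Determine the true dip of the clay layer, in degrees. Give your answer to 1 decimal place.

Let the plane be z = a·x + b·y + c.
Well B−Well A: 355a + 105b = 409;  Well C−Well A: 220a + 388b = 0.
Solving gives a = 1.38426, b = −0.78489.
Gradient magnitude |∇z| = √(a² + b²) = √(1.91619 + 0.61606) = 1.59130.
True dip = arctan(1.59130) = 57.9°, dipping toward WNW (azimuth ≈ 300°).

57.9°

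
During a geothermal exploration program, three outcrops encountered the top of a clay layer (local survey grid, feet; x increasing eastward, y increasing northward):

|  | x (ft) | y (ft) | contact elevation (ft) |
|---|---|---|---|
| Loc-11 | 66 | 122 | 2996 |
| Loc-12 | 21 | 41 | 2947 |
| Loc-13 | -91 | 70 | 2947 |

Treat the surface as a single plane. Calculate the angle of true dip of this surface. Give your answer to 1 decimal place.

Two edge vectors: Loc-11→Loc-12 = (-45, -81, -49), Loc-11→Loc-13 = (-157, -52, -49).
Normal n = (Loc-11→Loc-12) × (Loc-11→Loc-13) = (1421, 5488, -10377).
So ∂z/∂x = −n_x/n_z = 0.13694 and ∂z/∂y = −n_y/n_z = 0.52886.
Gradient magnitude |∇z| = √(a² + b²) = √(0.01875 + 0.27969) = 0.54630.
True dip = arctan(0.54630) = 28.6°, dipping toward SSW (azimuth ≈ 195°).

28.6°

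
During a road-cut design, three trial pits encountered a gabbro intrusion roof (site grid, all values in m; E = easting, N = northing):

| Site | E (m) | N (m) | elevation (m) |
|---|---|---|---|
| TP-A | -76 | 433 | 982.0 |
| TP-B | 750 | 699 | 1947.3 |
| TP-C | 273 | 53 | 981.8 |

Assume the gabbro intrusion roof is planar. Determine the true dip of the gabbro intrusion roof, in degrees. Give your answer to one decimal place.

Two edge vectors: TP-A→TP-B = (826, 266, 965.3), TP-A→TP-C = (349, -380, -0.2).
Normal n = (TP-A→TP-B) × (TP-A→TP-C) = (366760.8, 337054.9, -406714).
So ∂z/∂E = −n_x/n_z = 0.90177 and ∂z/∂N = −n_y/n_z = 0.82873.
Gradient magnitude |∇z| = √(a² + b²) = √(0.81318 + 0.68679) = 1.22473.
True dip = arctan(1.22473) = 50.8°, dipping toward SW (azimuth ≈ 227°).

50.8°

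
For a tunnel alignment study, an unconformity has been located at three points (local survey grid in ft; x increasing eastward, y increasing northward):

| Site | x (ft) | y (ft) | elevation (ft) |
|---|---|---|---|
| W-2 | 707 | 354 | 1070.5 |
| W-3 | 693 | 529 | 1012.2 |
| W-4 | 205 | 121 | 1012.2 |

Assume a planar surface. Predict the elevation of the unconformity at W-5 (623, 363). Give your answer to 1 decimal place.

Two edge vectors: W-2→W-3 = (-14, 175, -58.3), W-2→W-4 = (-502, -233, -58.3).
Normal n = (W-2→W-3) × (W-2→W-4) = (-23786.4, 28450.4, 91112).
So ∂z/∂x = −n_x/n_z = 0.26107 and ∂z/∂y = −n_y/n_z = −0.31226.
Intercept c from W-2: 1070.5 − 184.57 + 110.54 = 996.46.
At (623, 363): z = 162.6 − 113.3 + 996.46 = 1045.8 ft.

1045.8 ft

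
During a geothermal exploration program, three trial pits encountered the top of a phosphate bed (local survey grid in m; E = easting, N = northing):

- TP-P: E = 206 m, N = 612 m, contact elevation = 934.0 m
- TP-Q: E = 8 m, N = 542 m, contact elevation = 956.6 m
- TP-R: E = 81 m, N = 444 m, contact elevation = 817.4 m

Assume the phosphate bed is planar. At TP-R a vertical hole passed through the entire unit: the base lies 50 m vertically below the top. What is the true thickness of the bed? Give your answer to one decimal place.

32.6 m

Let the plane be z = a·E + b·N + c.
TP-Q−TP-P: −198a − 70b = 22.6;  TP-R−TP-P: −125a − 168b = −116.6.
Solving gives a = −0.48784, b = 1.05702.
|∇z| = √(a²+b²) = 1.16416, so dip δ = arctan(1.16416) = 49.34°.
True thickness = vertical thickness × cos δ = 50 × cos 49.34° = 32.6 m.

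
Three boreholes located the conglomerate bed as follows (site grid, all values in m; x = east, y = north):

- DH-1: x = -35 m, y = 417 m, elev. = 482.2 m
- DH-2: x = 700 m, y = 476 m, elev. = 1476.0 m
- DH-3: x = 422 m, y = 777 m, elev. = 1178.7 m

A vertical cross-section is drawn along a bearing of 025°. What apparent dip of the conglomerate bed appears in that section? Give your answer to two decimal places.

38.08°

Let the plane be z = a·x + b·y + c.
DH-2−DH-1: 735a + 59b = 993.8;  DH-3−DH-1: 457a + 360b = 696.5.
Solving gives a = 1.33260, b = 0.24306.
Unit vector along 025° is (sin 25°, cos 25°) = (0.4226, 0.9063).
Slope in that direction = a·(0.4226) + b·(0.9063) = 0.78347.
Apparent dip = arctan|0.78347| = 38.08° (true dip is 53.6°, so apparent ≤ true as expected).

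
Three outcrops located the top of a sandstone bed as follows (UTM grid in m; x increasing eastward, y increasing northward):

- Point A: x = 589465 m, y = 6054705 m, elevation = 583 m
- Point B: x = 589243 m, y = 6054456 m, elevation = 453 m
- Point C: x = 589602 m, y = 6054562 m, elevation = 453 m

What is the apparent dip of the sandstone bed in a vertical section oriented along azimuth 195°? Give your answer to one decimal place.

Let the plane be z = a·x + b·y + c.
Point B−Point A: −222a − 249b = −130;  Point C−Point A: 137a − 143b = −130.
Solving gives a = −0.20923, b = 0.70864.
Unit vector along 195° is (sin 195°, cos 195°) = (-0.2588, -0.9659).
Slope in that direction = a·(-0.2588) + b·(-0.9659) = −0.63033.
Apparent dip = arctan|0.63033| = 32.2° (true dip is 36.5°, so apparent ≤ true as expected).

32.2°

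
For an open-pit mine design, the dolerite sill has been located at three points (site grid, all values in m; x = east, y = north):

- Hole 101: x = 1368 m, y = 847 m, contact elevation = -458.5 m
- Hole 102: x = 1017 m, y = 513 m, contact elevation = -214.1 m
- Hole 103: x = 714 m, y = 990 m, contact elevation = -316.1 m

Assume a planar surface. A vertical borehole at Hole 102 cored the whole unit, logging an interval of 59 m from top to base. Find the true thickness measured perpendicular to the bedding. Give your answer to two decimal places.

52.53 m

Let the plane be z = a·x + b·y + c.
Hole 102−Hole 101: −351a − 334b = 244.4;  Hole 103−Hole 101: −654a + 143b = 142.4.
Solving gives a = −0.30716, b = −0.40895.
|∇z| = √(a²+b²) = 0.51145, so dip δ = arctan(0.51145) = 27.09°.
True thickness = vertical thickness × cos δ = 59 × cos 27.09° = 52.53 m.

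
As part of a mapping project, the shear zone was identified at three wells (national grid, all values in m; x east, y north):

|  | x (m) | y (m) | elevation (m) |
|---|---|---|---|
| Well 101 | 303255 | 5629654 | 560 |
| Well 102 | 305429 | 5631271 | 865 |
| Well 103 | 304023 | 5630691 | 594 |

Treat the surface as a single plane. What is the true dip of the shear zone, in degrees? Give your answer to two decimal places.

Let the plane be z = a·x + b·y + c.
Well 102−Well 101: 2174a + 1617b = 305;  Well 103−Well 101: 768a + 1037b = 34.
Solving gives a = 0.25806, b = −0.15833.
Gradient magnitude |∇z| = √(a² + b²) = √(0.06660 + 0.02507) = 0.30276.
True dip = arctan(0.30276) = 16.84°, dipping toward WNW (azimuth ≈ 302°).

16.84°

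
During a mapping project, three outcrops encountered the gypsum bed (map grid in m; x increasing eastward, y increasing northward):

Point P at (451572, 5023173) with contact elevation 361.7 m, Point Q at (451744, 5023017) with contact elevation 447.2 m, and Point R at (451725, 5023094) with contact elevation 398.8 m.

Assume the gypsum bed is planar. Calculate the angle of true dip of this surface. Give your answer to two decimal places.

33.37°

Let the plane be z = a·x + b·y + c.
Point Q−Point P: 172a − 156b = 85.5;  Point R−Point P: 153a − 79b = 37.1.
Solving gives a = −0.09406, b = −0.65178.
Gradient magnitude |∇z| = √(a² + b²) = √(0.00885 + 0.42482) = 0.65853.
True dip = arctan(0.65853) = 33.37°, dipping toward N (azimuth ≈ 008°).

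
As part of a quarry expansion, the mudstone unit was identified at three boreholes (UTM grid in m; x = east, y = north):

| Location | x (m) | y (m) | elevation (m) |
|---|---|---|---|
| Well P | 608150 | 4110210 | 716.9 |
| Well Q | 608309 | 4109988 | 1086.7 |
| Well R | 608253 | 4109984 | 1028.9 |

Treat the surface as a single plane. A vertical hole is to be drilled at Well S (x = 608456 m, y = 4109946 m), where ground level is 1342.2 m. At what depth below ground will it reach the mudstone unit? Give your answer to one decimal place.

57.5 m

Let the plane be z = a·x + b·y + c.
Well Q−Well P: 159a − 222b = 369.8;  Well R−Well P: 103a − 226b = 312.
Solving gives a = 1.095102541, b = −0.881435568.
Then c = 716.9 − a·608150 − b·4110210 = 2957615.58.
At (608456, 4109946): z_contact = 666321.71 − 3622652.59 + 2957615.58 = 1284.70 m.
Depth below ground = 1342.2 − 1284.70 = 57.5 m.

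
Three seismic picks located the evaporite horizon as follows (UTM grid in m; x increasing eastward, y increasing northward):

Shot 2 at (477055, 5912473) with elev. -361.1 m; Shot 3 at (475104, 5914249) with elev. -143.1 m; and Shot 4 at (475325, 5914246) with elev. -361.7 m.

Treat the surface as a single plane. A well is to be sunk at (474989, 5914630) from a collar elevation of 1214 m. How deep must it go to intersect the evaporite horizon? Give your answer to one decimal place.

Let the plane be z = a·x + b·y + c.
Shot 3−Shot 2: −1951a + 1776b = 218;  Shot 4−Shot 2: −1730a + 1773b = −0.6.
Solving gives a = −1.002422390, b = −0.978449371.
Then c = -361.1 − a·477055 − b·5912473 = 6262905.00.
At (474989, 5914630): z_contact = −476139.61 − 5787166.00 + 6262905.00 = -400.61 m.
Depth below ground = 1214 − (-400.61) = 1614.6 m.

1614.6 m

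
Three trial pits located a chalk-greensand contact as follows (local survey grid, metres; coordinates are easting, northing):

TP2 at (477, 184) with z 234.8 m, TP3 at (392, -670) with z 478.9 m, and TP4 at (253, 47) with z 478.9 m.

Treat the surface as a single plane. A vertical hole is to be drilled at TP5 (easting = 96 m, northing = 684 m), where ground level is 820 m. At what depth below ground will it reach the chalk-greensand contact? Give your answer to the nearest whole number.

308 m

Let the plane be z = a·easting + b·northing + c.
TP3−TP2: −85a − 854b = 244.1;  TP4−TP2: −224a − 137b = 244.1.
Solving gives a = −0.97422, b = −0.18887.
Then c = 234.8 − a·477 − b·184 = 734.25.
At (96, 684): z_contact = −93.5 − 129.2 + 734.25 = 511.5 m.
Depth below ground = 820 − 511.5 = 308 m.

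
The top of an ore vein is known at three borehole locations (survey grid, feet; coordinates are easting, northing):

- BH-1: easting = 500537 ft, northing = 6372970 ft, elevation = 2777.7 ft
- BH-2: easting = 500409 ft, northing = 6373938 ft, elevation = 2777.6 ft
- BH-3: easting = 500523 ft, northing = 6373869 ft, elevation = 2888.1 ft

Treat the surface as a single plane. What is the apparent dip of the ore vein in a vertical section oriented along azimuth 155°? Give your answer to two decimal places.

Two edge vectors: BH-1→BH-2 = (-128, 968, -0.1), BH-1→BH-3 = (-14, 899, 110.4).
Normal n = (BH-1→BH-2) × (BH-1→BH-3) = (106957.1, 14132.6, -101520).
So ∂z/∂easting = −n_x/n_z = 1.05356 and ∂z/∂northing = −n_y/n_z = 0.13921.
Unit vector along 155° is (sin 155°, cos 155°) = (0.4226, -0.9063).
Slope in that direction = a·(0.4226) + b·(-0.9063) = 0.31909.
Apparent dip = arctan|0.31909| = 17.70° (true dip is 46.7°, so apparent ≤ true as expected).

17.70°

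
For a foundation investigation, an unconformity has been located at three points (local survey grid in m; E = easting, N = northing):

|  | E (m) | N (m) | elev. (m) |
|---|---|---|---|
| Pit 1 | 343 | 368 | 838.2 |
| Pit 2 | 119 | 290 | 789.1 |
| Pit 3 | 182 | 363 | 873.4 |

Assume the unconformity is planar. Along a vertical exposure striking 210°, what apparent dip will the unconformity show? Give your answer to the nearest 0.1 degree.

46.8°

Let the plane be z = a·E + b·N + c.
Pit 2−Pit 1: −224a − 78b = −49.1;  Pit 3−Pit 1: −161a − 5b = 35.2.
Solving gives a = −0.26151, b = 1.38048.
Unit vector along 210° is (sin 210°, cos 210°) = (-0.5000, -0.8660).
Slope in that direction = a·(-0.5000) + b·(-0.8660) = −1.06478.
Apparent dip = arctan|1.06478| = 46.8° (true dip is 54.6°, so apparent ≤ true as expected).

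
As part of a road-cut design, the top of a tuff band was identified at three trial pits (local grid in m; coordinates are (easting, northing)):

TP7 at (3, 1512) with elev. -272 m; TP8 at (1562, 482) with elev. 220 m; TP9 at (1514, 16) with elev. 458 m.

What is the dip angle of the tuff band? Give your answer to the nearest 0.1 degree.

27.0°

Let the plane be z = a·E + b·N + c.
TP8−TP7: 1559a − 1030b = 492;  TP9−TP7: 1511a − 1496b = 730.
Solving gives a = −0.02045, b = −0.50862.
Gradient magnitude |∇z| = √(a² + b²) = √(0.00042 + 0.25870) = 0.50903.
True dip = arctan(0.50903) = 27.0°, dipping toward N (azimuth ≈ 002°).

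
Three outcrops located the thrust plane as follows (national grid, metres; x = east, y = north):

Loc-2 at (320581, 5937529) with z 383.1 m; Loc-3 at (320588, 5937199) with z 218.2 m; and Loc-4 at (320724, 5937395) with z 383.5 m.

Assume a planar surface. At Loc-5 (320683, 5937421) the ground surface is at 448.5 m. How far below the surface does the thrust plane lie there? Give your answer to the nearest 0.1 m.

71.4 m

Two edge vectors: Loc-2→Loc-3 = (7, -330, -164.9), Loc-2→Loc-4 = (143, -134, 0.4).
Normal n = (Loc-2→Loc-3) × (Loc-2→Loc-4) = (-22228.6, -23583.5, 46252).
So ∂z/∂x = −n_x/n_z = 0.480597596 and ∂z/∂y = −n_y/n_z = 0.509891464.
Intercept c from Loc-2: 383.1 − 154070.46 − 3027495.36 = −3181182.71.
At (320683, 5937421): z_contact = 154119.48 + 3027440.29 − 3181182.71 = 377.05 m.
Depth below ground = 448.5 − 377.05 = 71.4 m.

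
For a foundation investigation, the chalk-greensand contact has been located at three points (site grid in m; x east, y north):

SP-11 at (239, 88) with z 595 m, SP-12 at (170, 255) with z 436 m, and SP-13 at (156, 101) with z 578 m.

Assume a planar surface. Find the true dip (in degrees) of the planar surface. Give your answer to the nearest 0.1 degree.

Let the plane be z = a·x + b·y + c.
SP-12−SP-11: −69a + 167b = −159;  SP-13−SP-11: −83a + 13b = −17.
Solving gives a = 0.05955, b = −0.92749.
Gradient magnitude |∇z| = √(a² + b²) = √(0.00355 + 0.86024) = 0.92940.
True dip = arctan(0.92940) = 42.9°, dipping toward N (azimuth ≈ 356°).

42.9°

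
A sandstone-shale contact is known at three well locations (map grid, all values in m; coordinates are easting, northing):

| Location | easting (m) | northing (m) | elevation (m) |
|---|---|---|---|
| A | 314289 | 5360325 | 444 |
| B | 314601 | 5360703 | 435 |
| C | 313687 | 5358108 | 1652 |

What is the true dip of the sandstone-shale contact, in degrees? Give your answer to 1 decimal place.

Two edge vectors: A→B = (312, 378, -9), A→C = (-602, -2217, 1208).
Normal n = (A→B) × (A→C) = (436671, -371478, -464148).
So ∂z/∂easting = −n_x/n_z = 0.94080 and ∂z/∂northing = −n_y/n_z = −0.80034.
Gradient magnitude |∇z| = √(a² + b²) = √(0.88511 + 0.64055) = 1.23517.
True dip = arctan(1.23517) = 51.0°, dipping toward NW (azimuth ≈ 310°).

51.0°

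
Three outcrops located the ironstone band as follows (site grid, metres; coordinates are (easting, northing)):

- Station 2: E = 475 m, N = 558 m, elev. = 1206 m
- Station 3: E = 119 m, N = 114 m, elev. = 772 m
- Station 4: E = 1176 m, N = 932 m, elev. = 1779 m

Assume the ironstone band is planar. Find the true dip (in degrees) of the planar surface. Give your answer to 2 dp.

37.39°

Two edge vectors: Station 2→Station 3 = (-356, -444, -434), Station 2→Station 4 = (701, 374, 573).
Normal n = (Station 2→Station 3) × (Station 2→Station 4) = (-92096, -100246, 178100).
So ∂z/∂E = −n_x/n_z = 0.51710 and ∂z/∂N = −n_y/n_z = 0.56286.
Gradient magnitude |∇z| = √(a² + b²) = √(0.26740 + 0.31682) = 0.76434.
True dip = arctan(0.76434) = 37.39°, dipping toward SW (azimuth ≈ 223°).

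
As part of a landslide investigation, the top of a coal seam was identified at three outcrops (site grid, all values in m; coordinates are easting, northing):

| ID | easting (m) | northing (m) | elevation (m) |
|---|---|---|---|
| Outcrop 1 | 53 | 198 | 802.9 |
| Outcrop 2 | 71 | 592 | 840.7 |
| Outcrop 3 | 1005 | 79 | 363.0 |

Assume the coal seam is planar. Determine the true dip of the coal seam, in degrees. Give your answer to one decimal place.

Two edge vectors: Outcrop 1→Outcrop 2 = (18, 394, 37.8), Outcrop 1→Outcrop 3 = (952, -119, -439.9).
Normal n = (Outcrop 1→Outcrop 2) × (Outcrop 1→Outcrop 3) = (-168822.4, 43903.8, -377230).
So ∂z/∂easting = −n_x/n_z = −0.44753 and ∂z/∂northing = −n_y/n_z = 0.11638.
Gradient magnitude |∇z| = √(a² + b²) = √(0.20028 + 0.01355) = 0.46242.
True dip = arctan(0.46242) = 24.8°, dipping toward ESE (azimuth ≈ 105°).

24.8°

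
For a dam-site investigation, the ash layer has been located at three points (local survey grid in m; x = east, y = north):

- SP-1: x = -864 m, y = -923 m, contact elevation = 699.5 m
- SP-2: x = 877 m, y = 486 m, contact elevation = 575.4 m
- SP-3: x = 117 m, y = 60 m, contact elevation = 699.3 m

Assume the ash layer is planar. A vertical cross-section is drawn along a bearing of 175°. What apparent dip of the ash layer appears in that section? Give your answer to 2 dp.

Let the plane be z = a·x + b·y + c.
SP-2−SP-1: 1741a + 1409b = −124.1;  SP-3−SP-1: 981a + 983b = −0.2.
Solving gives a = −0.36974, b = 0.36878.
Unit vector along 175° is (sin 175°, cos 175°) = (0.0872, -0.9962).
Slope in that direction = a·(0.0872) + b·(-0.9962) = −0.39960.
Apparent dip = arctan|0.39960| = 21.78° (true dip is 27.6°, so apparent ≤ true as expected).

21.78°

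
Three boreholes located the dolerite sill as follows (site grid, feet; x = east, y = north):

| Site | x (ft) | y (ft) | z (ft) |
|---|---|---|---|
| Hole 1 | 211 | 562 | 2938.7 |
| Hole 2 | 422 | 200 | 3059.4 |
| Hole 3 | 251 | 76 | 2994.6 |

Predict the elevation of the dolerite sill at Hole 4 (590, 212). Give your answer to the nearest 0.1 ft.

Let the plane be z = a·x + b·y + c.
Hole 2−Hole 1: 211a − 362b = 120.7;  Hole 3−Hole 1: 40a − 486b = 55.9.
Solving gives a = 0.43631, b = −0.07911.
Then c = 2938.7 − a·211 − b·562 = 2891.10.
At (590, 212): z = 257.4 − 16.8 + 2891.10 = 3131.8 ft.

3131.8 ft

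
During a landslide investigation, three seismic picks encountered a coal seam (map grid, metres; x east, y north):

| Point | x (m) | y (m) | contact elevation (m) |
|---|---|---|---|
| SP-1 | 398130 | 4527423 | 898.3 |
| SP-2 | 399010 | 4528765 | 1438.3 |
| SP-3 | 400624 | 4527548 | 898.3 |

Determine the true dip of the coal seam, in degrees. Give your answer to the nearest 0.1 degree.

22.6°

Let the plane be z = a·x + b·y + c.
SP-2−SP-1: 880a + 1342b = 540;  SP-3−SP-1: 2494a + 125b = 0.
Solving gives a = −0.02085, b = 0.41606.
Gradient magnitude |∇z| = √(a² + b²) = √(0.00043 + 0.17310) = 0.41658.
True dip = arctan(0.41658) = 22.6°, dipping toward S (azimuth ≈ 177°).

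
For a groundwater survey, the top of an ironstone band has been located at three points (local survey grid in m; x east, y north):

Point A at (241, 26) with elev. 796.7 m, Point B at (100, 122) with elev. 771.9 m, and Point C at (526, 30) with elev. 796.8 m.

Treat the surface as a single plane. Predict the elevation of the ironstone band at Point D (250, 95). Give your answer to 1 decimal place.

779.3 m

Two edge vectors: Point A→Point B = (-141, 96, -24.8), Point A→Point C = (285, 4, 0.1).
Normal n = (Point A→Point B) × (Point A→Point C) = (108.8, -7053.9, -27924).
So ∂z/∂x = −n_x/n_z = 0.00390 and ∂z/∂y = −n_y/n_z = −0.25261.
Intercept c from Point A: 796.7 − 0.94 + 6.57 = 802.33.
At (250, 95): z = 1.0 − 24.0 + 802.33 = 779.3 m.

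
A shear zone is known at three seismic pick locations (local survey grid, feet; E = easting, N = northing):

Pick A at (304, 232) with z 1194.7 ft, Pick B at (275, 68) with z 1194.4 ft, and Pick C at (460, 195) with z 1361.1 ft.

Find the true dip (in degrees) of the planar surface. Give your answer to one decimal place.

46.1°

Let the plane be z = a·E + b·N + c.
Pick B−Pick A: −29a − 164b = −0.3;  Pick C−Pick A: 156a − 37b = 166.4.
Solving gives a = 1.02415, b = −0.17927.
Gradient magnitude |∇z| = √(a² + b²) = √(1.04888 + 0.03214) = 1.03972.
True dip = arctan(1.03972) = 46.1°, dipping toward W (azimuth ≈ 280°).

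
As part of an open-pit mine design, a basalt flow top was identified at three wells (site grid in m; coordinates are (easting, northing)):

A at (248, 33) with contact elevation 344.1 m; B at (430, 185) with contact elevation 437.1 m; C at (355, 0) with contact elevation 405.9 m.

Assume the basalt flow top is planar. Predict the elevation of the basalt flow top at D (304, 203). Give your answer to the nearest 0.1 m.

Two edge vectors: A→B = (182, 152, 93), A→C = (107, -33, 61.8).
Normal n = (A→B) × (A→C) = (12462.6, -1296.6, -22270).
So ∂z/∂E = −n_x/n_z = 0.55961 and ∂z/∂N = −n_y/n_z = −0.05822.
Intercept c from A: 344.1 − 138.78 + 1.92 = 207.24.
At (304, 203): z = 170.1 − 11.8 + 207.24 = 365.5 m.

365.5 m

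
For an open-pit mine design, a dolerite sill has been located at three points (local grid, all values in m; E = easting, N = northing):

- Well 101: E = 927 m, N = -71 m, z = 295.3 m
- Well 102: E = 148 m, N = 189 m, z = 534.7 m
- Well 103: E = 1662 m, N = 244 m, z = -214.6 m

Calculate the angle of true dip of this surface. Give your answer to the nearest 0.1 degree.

34.8°

Two edge vectors: Well 101→Well 102 = (-779, 260, 239.4), Well 101→Well 103 = (735, 315, -509.9).
Normal n = (Well 101→Well 102) × (Well 101→Well 103) = (-207985, -221253.1, -436485).
So ∂z/∂E = −n_x/n_z = −0.47650 and ∂z/∂N = −n_y/n_z = −0.50690.
Gradient magnitude |∇z| = √(a² + b²) = √(0.22705 + 0.25694) = 0.69570.
True dip = arctan(0.69570) = 34.8°, dipping toward NE (azimuth ≈ 043°).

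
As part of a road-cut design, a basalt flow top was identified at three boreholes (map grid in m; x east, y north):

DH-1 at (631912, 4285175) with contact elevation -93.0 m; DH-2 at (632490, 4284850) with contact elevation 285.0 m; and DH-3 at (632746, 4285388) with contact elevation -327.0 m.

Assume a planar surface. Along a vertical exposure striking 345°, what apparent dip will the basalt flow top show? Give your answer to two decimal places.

Two edge vectors: DH-1→DH-2 = (578, -325, 378), DH-1→DH-3 = (834, 213, -234).
Normal n = (DH-1→DH-2) × (DH-1→DH-3) = (-4464, 450504, 394164).
So ∂z/∂x = −n_x/n_z = 0.01133 and ∂z/∂y = −n_y/n_z = −1.14294.
Unit vector along 345° is (sin 345°, cos 345°) = (-0.2588, 0.9659).
Slope in that direction = a·(-0.2588) + b·(0.9659) = −1.10692.
Apparent dip = arctan|1.10692| = 47.91° (true dip is 48.8°, so apparent ≤ true as expected).

47.91°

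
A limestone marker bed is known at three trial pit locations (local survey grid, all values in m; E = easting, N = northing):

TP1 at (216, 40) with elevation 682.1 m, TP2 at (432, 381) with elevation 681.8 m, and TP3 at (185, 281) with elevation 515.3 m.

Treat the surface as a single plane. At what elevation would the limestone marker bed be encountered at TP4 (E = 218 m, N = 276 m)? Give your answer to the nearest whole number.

Let the plane be z = a·E + b·N + c.
TP2−TP1: 216a + 341b = −0.3;  TP3−TP1: −31a + 241b = −166.8.
Solving gives a = 0.90706, b = −0.57544.
Then c = 682.1 − a·216 − b·40 = 509.19.
At (218, 276): z = 197.7 − 158.8 + 509.19 = 548.1 m.

548 m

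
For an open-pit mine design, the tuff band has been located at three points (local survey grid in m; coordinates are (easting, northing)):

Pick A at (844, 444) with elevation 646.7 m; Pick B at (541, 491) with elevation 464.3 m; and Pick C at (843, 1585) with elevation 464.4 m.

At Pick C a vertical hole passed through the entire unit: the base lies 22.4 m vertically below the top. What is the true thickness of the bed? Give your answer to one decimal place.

Let the plane be z = a·E + b·N + c.
Pick B−Pick A: −303a + 47b = −182.4;  Pick C−Pick A: −1a + 1141b = −182.3.
Solving gives a = 0.57728, b = −0.15927.
|∇z| = √(a²+b²) = 0.59884, so dip δ = arctan(0.59884) = 30.91°.
True thickness = vertical thickness × cos δ = 22.4 × cos 30.91° = 19.2 m.

19.2 m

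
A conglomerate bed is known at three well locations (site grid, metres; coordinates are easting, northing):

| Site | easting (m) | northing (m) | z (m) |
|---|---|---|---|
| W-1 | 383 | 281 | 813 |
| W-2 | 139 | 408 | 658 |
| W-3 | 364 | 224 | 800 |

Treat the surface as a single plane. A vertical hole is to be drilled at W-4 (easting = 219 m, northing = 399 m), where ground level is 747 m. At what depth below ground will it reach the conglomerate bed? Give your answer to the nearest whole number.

Let the plane be z = a·easting + b·northing + c.
W-2−W-1: −244a + 127b = −155;  W-3−W-1: −19a − 57b = −13.
Solving gives a = 0.64249, b = 0.01391.
Then c = 813 − a·383 − b·281 = 563.02.
At (219, 399): z_contact = 140.7 + 5.5 + 563.02 = 709.3 m.
Depth below ground = 747 − 709.3 = 38 m.

38 m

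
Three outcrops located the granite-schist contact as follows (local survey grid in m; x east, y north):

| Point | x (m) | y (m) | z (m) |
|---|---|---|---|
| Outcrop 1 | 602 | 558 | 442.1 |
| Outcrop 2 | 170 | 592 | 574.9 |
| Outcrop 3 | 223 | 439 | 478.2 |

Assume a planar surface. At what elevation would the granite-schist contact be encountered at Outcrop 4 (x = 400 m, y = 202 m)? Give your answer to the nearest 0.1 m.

303.3 m

Two edge vectors: Outcrop 1→Outcrop 2 = (-432, 34, 132.8), Outcrop 1→Outcrop 3 = (-379, -119, 36.1).
Normal n = (Outcrop 1→Outcrop 2) × (Outcrop 1→Outcrop 3) = (17030.6, -34736, 64294).
So ∂z/∂x = −n_x/n_z = −0.26489 and ∂z/∂y = −n_y/n_z = 0.54027.
Intercept c from Outcrop 1: 442.1 + 159.46 − 301.47 = 300.09.
At (400, 202): z = −106.0 + 109.1 + 300.09 = 303.3 m.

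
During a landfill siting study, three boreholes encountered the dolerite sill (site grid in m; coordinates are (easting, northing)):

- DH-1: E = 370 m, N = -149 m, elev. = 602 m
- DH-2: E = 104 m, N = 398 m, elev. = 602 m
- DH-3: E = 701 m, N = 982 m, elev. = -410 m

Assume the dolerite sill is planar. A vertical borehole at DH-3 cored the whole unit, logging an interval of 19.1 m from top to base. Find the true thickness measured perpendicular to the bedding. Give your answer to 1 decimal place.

11.8 m

Let the plane be z = a·E + b·N + c.
DH-2−DH-1: −266a + 547b = 0;  DH-3−DH-1: 331a + 1131b = −1012.
Solving gives a = −1.14870, b = −0.55860.
|∇z| = √(a²+b²) = 1.27732, so dip δ = arctan(1.27732) = 51.94°.
True thickness = vertical thickness × cos δ = 19.1 × cos 51.94° = 11.8 m.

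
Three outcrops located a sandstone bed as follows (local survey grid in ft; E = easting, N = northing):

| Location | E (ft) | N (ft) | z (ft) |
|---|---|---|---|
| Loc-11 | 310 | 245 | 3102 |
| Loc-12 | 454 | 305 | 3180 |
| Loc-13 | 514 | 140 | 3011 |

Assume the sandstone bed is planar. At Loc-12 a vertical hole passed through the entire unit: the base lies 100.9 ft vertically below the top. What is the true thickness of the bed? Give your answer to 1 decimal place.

69.1 ft

Let the plane be z = a·E + b·N + c.
Loc-12−Loc-11: 144a + 60b = 78;  Loc-13−Loc-11: 204a − 105b = −91.
Solving gives a = 0.09978, b = 1.06053.
|∇z| = √(a²+b²) = 1.06521, so dip δ = arctan(1.06521) = 46.81°.
True thickness = vertical thickness × cos δ = 100.9 × cos 46.81° = 69.1 ft.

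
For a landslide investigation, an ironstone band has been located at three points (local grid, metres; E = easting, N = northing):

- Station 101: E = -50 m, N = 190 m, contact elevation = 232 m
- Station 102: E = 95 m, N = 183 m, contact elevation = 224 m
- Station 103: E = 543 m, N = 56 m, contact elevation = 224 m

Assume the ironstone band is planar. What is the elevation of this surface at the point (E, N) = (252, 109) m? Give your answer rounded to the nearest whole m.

231 m

Let the plane be z = a·E + b·N + c.
Station 102−Station 101: 145a − 7b = −8;  Station 103−Station 101: 593a − 134b = −8.
Solving gives a = −0.06650, b = −0.23457.
Then c = 232 − a·-50 − b·190 = 273.24.
At (252, 109): z = −16.8 − 25.6 + 273.24 = 230.9 m.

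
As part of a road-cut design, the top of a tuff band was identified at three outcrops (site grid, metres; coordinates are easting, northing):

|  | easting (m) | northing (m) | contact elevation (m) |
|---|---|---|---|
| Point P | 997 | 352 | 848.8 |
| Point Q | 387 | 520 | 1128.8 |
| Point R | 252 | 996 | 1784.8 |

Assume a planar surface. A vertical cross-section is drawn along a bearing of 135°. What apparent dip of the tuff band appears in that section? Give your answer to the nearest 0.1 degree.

Two edge vectors: Point P→Point Q = (-610, 168, 280), Point P→Point R = (-745, 644, 936).
Normal n = (Point P→Point Q) × (Point P→Point R) = (-23072, 362360, -267680).
So ∂z/∂easting = −n_x/n_z = −0.08619 and ∂z/∂northing = −n_y/n_z = 1.35371.
Unit vector along 135° is (sin 135°, cos 135°) = (0.7071, -0.7071).
Slope in that direction = a·(0.7071) + b·(-0.7071) = −1.01816.
Apparent dip = arctan|1.01816| = 45.5° (true dip is 53.6°, so apparent ≤ true as expected).

45.5°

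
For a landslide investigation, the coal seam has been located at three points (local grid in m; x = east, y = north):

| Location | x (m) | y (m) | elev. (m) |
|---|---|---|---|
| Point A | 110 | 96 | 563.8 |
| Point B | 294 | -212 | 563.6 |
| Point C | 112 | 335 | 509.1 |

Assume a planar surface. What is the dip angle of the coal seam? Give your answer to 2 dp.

Two edge vectors: Point A→Point B = (184, -308, -0.2), Point A→Point C = (2, 239, -54.7).
Normal n = (Point A→Point B) × (Point A→Point C) = (16895.4, 10064.4, 44592).
So ∂z/∂x = −n_x/n_z = −0.37889 and ∂z/∂y = −n_y/n_z = −0.22570.
Gradient magnitude |∇z| = √(a² + b²) = √(0.14356 + 0.05094) = 0.44102.
True dip = arctan(0.44102) = 23.80°, dipping toward ENE (azimuth ≈ 059°).

23.80°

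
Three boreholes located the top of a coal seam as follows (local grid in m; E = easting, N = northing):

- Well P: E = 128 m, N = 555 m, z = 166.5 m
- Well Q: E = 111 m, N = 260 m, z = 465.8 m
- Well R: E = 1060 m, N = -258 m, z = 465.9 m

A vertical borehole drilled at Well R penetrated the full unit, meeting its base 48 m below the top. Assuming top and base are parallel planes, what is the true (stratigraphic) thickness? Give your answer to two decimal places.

31.96 m

Two edge vectors: Well P→Well Q = (-17, -295, 299.3), Well P→Well R = (932, -813, 299.4).
Normal n = (Well P→Well Q) × (Well P→Well R) = (155007.9, 284037.4, 288761).
So ∂z/∂E = −n_x/n_z = −0.53680 and ∂z/∂N = −n_y/n_z = −0.98364.
|∇z| = √(a²+b²) = 1.12058, so dip δ = arctan(1.12058) = 48.25°.
True thickness = vertical thickness × cos δ = 48 × cos 48.25° = 31.96 m.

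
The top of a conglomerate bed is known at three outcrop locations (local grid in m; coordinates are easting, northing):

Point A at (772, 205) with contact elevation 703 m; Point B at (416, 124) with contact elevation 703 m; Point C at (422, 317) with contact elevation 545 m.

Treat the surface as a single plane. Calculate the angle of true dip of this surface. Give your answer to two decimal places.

40.22°

Let the plane be z = a·easting + b·northing + c.
Point B−Point A: −356a − 81b = 0;  Point C−Point A: −350a + 112b = −158.
Solving gives a = 0.18759, b = −0.82448.
Gradient magnitude |∇z| = √(a² + b²) = √(0.03519 + 0.67978) = 0.84556.
True dip = arctan(0.84556) = 40.22°, dipping toward NNW (azimuth ≈ 347°).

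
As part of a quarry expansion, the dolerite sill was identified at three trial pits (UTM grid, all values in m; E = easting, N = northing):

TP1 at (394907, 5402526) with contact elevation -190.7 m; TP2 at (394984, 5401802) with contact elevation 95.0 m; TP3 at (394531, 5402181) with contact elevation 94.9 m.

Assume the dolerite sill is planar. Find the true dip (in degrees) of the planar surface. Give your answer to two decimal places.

29.45°

Two edge vectors: TP1→TP2 = (77, -724, 285.7), TP1→TP3 = (-376, -345, 285.6).
Normal n = (TP1→TP2) × (TP1→TP3) = (-108207.9, -129414.4, -298789).
So ∂z/∂E = −n_x/n_z = −0.36215 and ∂z/∂N = −n_y/n_z = −0.43313.
Gradient magnitude |∇z| = √(a² + b²) = √(0.13116 + 0.18760) = 0.56459.
True dip = arctan(0.56459) = 29.45°, dipping toward NE (azimuth ≈ 040°).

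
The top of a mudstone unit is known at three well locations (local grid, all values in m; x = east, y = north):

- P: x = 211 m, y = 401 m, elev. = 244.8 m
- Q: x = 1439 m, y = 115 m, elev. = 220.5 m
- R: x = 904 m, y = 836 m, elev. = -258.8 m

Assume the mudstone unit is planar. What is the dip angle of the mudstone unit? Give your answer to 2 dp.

Let the plane be z = a·x + b·y + c.
Q−P: 1228a − 286b = −24.3;  R−P: 693a + 435b = −503.6.
Solving gives a = −0.21109, b = −0.82141.
Gradient magnitude |∇z| = √(a² + b²) = √(0.04456 + 0.67471) = 0.84810.
True dip = arctan(0.84810) = 40.30°, dipping toward NNE (azimuth ≈ 014°).

40.30°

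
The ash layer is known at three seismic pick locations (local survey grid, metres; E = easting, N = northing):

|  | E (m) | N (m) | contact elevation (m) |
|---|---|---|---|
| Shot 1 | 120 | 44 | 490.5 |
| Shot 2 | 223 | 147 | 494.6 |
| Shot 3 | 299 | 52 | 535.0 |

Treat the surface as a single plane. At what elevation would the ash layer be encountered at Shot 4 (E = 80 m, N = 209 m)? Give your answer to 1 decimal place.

444.1 m

Two edge vectors: Shot 1→Shot 2 = (103, 103, 4.1), Shot 1→Shot 3 = (179, 8, 44.5).
Normal n = (Shot 1→Shot 2) × (Shot 1→Shot 3) = (4550.7, -3849.6, -17613).
So ∂z/∂E = −n_x/n_z = 0.25837 and ∂z/∂N = −n_y/n_z = −0.21857.
Intercept c from Shot 1: 490.5 − 31.00 + 9.62 = 469.11.
At (80, 209): z = 20.7 − 45.7 + 469.11 = 444.1 m.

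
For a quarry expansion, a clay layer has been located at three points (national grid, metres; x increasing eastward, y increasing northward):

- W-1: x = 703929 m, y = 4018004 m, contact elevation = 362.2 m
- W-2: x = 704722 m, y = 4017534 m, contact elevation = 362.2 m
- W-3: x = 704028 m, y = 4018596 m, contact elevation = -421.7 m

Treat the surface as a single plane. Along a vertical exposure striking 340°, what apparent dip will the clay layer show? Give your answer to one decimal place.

41.6°

Let the plane be z = a·x + b·y + c.
W-2−W-1: 793a − 470b = 0;  W-3−W-1: 99a + 592b = −783.9.
Solving gives a = −0.71404, b = −1.20475.
Unit vector along 340° is (sin 340°, cos 340°) = (-0.3420, 0.9397).
Slope in that direction = a·(-0.3420) + b·(0.9397) = −0.88788.
Apparent dip = arctan|0.88788| = 41.6° (true dip is 54.5°, so apparent ≤ true as expected).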